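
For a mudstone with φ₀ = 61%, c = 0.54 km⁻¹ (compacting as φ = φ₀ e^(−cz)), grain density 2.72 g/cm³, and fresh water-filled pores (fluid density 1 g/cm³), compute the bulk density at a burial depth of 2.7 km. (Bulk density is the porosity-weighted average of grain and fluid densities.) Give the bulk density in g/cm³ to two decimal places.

2.48 g/cm³

Porosity at depth: φ = 0.61·exp(−0.54×2.7) = 0.61×0.2327 = 0.1419
Bulk density: ρ_b = (1−φ)ρ_g + φ·ρ_f = 0.8581×2.72 + 0.1419×1
       = 2.334 + 0.142 = 2.476 g/cm³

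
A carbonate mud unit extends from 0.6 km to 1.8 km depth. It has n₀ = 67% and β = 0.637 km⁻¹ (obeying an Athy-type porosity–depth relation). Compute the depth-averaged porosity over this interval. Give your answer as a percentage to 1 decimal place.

⟨n⟩ = (1/(z₂−z₁)) ∫ n₀ e^(−βz) dz = n₀·(e^(−β·z₁) − e^(−β·z₂)) / (β·(z₂−z₁))
e^(−0.637×0.6) = 0.6824; e^(−0.637×1.8) = 0.3177
⟨n⟩ = 0.67 × (0.6824 − 0.3177) / (0.637 × 1.2) = 0.67 × 0.4770 = 0.3196

32.0%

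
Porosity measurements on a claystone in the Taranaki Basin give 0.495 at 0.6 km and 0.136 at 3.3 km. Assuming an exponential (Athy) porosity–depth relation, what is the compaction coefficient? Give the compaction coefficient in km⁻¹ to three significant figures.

0.478 km⁻¹

Athy: phi(z) = phi₀ e^(−kz) ⇒ phi₁/phi₂ = e^{k(z₂−z₁)} ⇒ k = ln(phi₁/phi₂)/(z₂−z₁)
k = ln(0.495/0.136) / (3.3 − 0.6) = ln(3.64) / 2.7 = 1.2919 / 2.7 = 0.4785 km⁻¹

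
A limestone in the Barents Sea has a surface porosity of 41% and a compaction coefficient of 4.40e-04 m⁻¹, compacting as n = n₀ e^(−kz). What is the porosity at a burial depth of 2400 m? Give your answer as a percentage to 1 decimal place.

Working in km (1 km = 1000 m; k in km⁻¹ = k in m⁻¹ × 1000):
n = n₀·exp(−k·z) = 0.41 × exp(−0.44 × 2.4) = 0.41 × exp(−1.056)
  = 0.41 × 0.3478 = 0.1426

14.3%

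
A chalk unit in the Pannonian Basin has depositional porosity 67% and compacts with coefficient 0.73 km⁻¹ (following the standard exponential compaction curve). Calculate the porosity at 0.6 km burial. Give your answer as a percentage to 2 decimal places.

phi = phi₀·exp(−k·z) = 0.67 × exp(−0.73 × 0.6) = 0.67 × exp(−0.438)
  = 0.67 × 0.6453 = 0.4324

43.24%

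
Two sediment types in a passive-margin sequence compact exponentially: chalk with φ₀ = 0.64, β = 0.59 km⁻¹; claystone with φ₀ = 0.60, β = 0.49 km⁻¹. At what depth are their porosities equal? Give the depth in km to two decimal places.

Set φ₀ₐ e^(−βₐZ) = φ₀ᵦ e^(−βᵦZ) ⇒ ln(φ₀ₐ/φ₀ᵦ) = (βₐ − βᵦ)·Z
Z = ln(0.64/0.6) / (0.59 − 0.49) = 0.0645 / 0.1 = 0.645 km

0.65 km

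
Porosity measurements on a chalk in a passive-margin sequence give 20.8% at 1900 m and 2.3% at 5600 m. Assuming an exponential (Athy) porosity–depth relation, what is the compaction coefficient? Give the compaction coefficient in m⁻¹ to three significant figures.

Working in km (1 km = 1000 m; β in km⁻¹ = β in m⁻¹ × 1000):
Athy: φ(z) = φ₀ e^(−βz) ⇒ φ₁/φ₂ = e^{β(z₂−z₁)} ⇒ β = ln(φ₁/φ₂)/(z₂−z₁)
β = ln(0.208/0.023) / (5.6 − 1.9) = ln(9.043) / 3.7 = 2.2020 / 3.7 = 0.5951 km⁻¹

0.000595 m⁻¹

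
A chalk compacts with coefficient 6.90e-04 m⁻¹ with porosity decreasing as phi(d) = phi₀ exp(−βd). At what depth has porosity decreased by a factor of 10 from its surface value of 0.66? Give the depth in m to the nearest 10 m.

Working in km (1 km = 1000 m; β in km⁻¹ = β in m⁻¹ × 1000):
phi/phi₀ = 1/10 ⇒ exp(−β·d) = 1/10 ⇒ d = ln(10) / β
d = 2.3026 / 0.69 = 3.337 km

3340 m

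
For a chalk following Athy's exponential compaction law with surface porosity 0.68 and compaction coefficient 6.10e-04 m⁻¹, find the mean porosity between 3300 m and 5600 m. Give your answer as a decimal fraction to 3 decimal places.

Working in km (1 km = 1000 m; c in km⁻¹ = c in m⁻¹ × 1000):
⟨n⟩ = (1/(z₂−z₁)) ∫ n₀ e^(−cz) dz = n₀·(e^(−c·z₁) − e^(−c·z₂)) / (c·(z₂−z₁))
e^(−0.61×3.3) = 0.1336; e^(−0.61×5.6) = 0.0328
⟨n⟩ = 0.68 × (0.1336 − 0.0328) / (0.61 × 2.3) = 0.68 × 0.0718 = 0.0488

0.049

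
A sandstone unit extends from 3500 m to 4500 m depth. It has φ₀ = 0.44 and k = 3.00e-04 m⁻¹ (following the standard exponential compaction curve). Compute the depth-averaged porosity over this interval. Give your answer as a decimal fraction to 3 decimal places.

Working in km (1 km = 1000 m; k in km⁻¹ = k in m⁻¹ × 1000):
⟨φ⟩ = (1/(z₂−z₁)) ∫ φ₀ e^(−kz) dz = φ₀·(e^(−k·z₁) − e^(−k·z₂)) / (k·(z₂−z₁))
e^(−0.3×3.5) = 0.3499; e^(−0.3×4.5) = 0.2592
⟨φ⟩ = 0.44 × (0.3499 − 0.2592) / (0.3 × 1) = 0.44 × 0.3023 = 0.1330

0.133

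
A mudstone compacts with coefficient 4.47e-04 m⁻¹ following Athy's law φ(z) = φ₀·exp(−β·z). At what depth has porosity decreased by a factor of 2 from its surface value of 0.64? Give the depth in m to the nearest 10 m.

Working in km (1 km = 1000 m; β in km⁻¹ = β in m⁻¹ × 1000):
φ/φ₀ = 1/2 ⇒ exp(−β·z) = 1/2 ⇒ z = ln(2) / β
z = 0.6931 / 0.447 = 1.551 km

1550 m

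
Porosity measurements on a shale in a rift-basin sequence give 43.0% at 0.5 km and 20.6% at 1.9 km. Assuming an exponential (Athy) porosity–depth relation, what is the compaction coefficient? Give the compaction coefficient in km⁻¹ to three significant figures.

0.526 km⁻¹

Athy: phi(Z) = phi₀ e^(−βZ) ⇒ phi₁/phi₂ = e^{β(Z₂−Z₁)} ⇒ β = ln(phi₁/phi₂)/(Z₂−Z₁)
β = ln(0.43/0.206) / (1.9 − 0.5) = ln(2.087) / 1.4 = 0.7359 / 1.4 = 0.5256 km⁻¹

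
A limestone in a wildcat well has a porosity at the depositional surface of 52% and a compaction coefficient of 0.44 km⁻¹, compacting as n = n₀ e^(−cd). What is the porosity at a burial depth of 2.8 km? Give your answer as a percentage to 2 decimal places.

15.17%

n = n₀·exp(−c·d) = 0.52 × exp(−0.44 × 2.8) = 0.52 × exp(−1.232)
  = 0.52 × 0.2917 = 0.1517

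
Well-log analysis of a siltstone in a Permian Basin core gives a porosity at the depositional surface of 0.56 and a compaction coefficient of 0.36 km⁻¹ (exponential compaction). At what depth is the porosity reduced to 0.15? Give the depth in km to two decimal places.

3.66 km

Invert Athy's law: Z = ln(n₀/n) / k
Z = ln(0.56/0.15) / 0.36 = ln(3.733) / 0.36 = 1.3173 / 0.36 = 3.659 km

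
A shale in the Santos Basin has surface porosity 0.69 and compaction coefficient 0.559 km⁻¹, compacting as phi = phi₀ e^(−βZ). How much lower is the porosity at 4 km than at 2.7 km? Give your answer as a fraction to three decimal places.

phi(2.7) = 0.69·e^(−0.559×2.7) = 0.1525
phi(4) = 0.69·e^(−0.559×4) = 0.0738
Δphi = 0.1525 − 0.0738 = 0.0788

0.079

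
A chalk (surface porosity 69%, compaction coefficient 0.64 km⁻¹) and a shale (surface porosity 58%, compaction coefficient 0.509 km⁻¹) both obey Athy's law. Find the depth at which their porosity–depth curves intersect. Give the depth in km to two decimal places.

Set n₀ₐ e^(−βₐd) = n₀ᵦ e^(−βᵦd) ⇒ ln(n₀ₐ/n₀ᵦ) = (βₐ − βᵦ)·d
d = ln(0.69/0.58) / (0.64 − 0.509) = 0.1737 / 0.131 = 1.326 km

1.33 km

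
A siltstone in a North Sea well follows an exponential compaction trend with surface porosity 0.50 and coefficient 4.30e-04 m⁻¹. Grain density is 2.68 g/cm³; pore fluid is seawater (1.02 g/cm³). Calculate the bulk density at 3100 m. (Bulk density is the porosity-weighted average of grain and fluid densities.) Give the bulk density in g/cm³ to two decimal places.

2.46 g/cm³

Working in km (1 km = 1000 m; c in km⁻¹ = c in m⁻¹ × 1000):
Porosity at depth: n = 0.5·exp(−0.43×3.1) = 0.5×0.2637 = 0.1318
Bulk density: ρ_b = (1−n)ρ_g + n·ρ_f = 0.8682×2.68 + 0.1318×1.02
       = 2.327 + 0.134 = 2.461 g/cm³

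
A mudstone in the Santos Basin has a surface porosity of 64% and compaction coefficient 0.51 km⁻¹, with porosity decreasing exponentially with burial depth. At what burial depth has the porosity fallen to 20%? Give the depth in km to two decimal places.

Invert Athy's law: z = ln(phi₀/phi) / k
z = ln(0.64/0.2) / 0.51 = ln(3.2) / 0.51 = 1.1632 / 0.51 = 2.281 km

2.28 km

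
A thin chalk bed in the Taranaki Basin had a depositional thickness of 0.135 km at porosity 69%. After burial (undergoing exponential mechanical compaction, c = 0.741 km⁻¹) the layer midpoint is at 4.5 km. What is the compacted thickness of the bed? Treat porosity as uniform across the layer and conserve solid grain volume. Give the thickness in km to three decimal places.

0.043 km

Porosity at 4.5 km: φ = 0.69·exp(−0.741×4.5) = 0.0246
Solid-volume conservation: h(1−φ) = h₀(1−φ₀) ⇒ h = h₀·(1−φ₀)/(1−φ)
h = 0.135 × (1 − 0.69)/(1 − 0.0246) = 0.135 × 0.3178 = 0.0429 km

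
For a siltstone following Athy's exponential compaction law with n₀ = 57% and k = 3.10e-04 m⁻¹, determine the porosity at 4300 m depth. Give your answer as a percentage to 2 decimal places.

Working in km (1 km = 1000 m; k in km⁻¹ = k in m⁻¹ × 1000):
n = n₀·exp(−k·d) = 0.57 × exp(−0.31 × 4.3) = 0.57 × exp(−1.333)
  = 0.57 × 0.2637 = 0.1503

15.03%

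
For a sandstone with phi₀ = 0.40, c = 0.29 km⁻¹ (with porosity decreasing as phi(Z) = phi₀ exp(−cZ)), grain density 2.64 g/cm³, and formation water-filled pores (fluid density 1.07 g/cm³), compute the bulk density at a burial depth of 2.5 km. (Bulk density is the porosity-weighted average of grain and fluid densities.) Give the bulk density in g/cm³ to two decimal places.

2.34 g/cm³

Porosity at depth: phi = 0.4·exp(−0.29×2.5) = 0.4×0.4843 = 0.1937
Bulk density: ρ_b = (1−phi)ρ_g + phi·ρ_f = 0.8063×2.64 + 0.1937×1.07
       = 2.129 + 0.207 = 2.336 g/cm³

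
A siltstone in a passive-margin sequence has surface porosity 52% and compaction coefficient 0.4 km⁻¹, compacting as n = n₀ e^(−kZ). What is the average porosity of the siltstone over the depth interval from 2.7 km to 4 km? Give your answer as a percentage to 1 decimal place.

⟨n⟩ = (1/(Z₂−Z₁)) ∫ n₀ e^(−kZ) dZ = n₀·(e^(−k·Z₁) − e^(−k·Z₂)) / (k·(Z₂−Z₁))
e^(−0.4×2.7) = 0.3396; e^(−0.4×4) = 0.2019
⟨n⟩ = 0.52 × (0.3396 − 0.2019) / (0.4 × 1.3) = 0.52 × 0.2648 = 0.1377

13.8%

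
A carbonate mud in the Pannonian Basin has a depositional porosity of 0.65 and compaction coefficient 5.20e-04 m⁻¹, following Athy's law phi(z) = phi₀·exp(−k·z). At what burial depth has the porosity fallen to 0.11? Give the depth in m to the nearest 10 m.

3420 m

Working in km (1 km = 1000 m; k in km⁻¹ = k in m⁻¹ × 1000):
Invert Athy's law: z = ln(phi₀/phi) / k
z = ln(0.65/0.11) / 0.52 = ln(5.909) / 0.52 = 1.7765 / 0.52 = 3.416 km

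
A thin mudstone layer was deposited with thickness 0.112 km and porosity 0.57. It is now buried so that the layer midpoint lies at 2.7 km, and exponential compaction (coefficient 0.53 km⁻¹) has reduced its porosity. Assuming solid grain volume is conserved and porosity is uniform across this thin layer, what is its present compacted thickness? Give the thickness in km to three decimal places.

0.056 km

Porosity at 2.7 km: phi = 0.57·exp(−0.53×2.7) = 0.1363
Solid-volume conservation: h(1−phi) = h₀(1−phi₀) ⇒ h = h₀·(1−phi₀)/(1−phi)
h = 0.112 × (1 − 0.57)/(1 − 0.1363) = 0.112 × 0.4978 = 0.0558 km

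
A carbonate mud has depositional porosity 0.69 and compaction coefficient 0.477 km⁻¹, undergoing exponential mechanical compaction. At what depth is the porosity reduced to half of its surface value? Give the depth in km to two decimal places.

φ/φ₀ = 1/2 ⇒ exp(−c·Z) = 1/2 ⇒ Z = ln(2) / c
Z = 0.6931 / 0.477 = 1.453 km

1.45 km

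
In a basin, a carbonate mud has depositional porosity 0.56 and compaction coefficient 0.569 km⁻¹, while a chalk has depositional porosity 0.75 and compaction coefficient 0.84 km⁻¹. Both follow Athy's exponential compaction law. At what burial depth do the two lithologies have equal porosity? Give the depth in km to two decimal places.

Set phi₀ₐ e^(−cₐd) = phi₀ᵦ e^(−cᵦd) ⇒ ln(phi₀ₐ/phi₀ᵦ) = (cₐ − cᵦ)·d
d = ln(0.56/0.75) / (0.569 − 0.84) = -0.2921 / -0.271 = 1.078 km

1.08 km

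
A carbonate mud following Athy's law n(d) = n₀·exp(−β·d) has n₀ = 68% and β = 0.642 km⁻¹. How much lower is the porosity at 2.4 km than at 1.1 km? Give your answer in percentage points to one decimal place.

19.0 percentage points

n(1.1) = 0.68·e^(−0.642×1.1) = 0.3356
n(2.4) = 0.68·e^(−0.642×2.4) = 0.1457
Δn = 0.3356 − 0.1457 = 0.1899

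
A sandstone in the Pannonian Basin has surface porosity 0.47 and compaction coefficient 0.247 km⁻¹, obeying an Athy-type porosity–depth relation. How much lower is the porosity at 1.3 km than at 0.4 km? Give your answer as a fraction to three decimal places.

φ(0.4) = 0.47·e^(−0.247×0.4) = 0.4258
φ(1.3) = 0.47·e^(−0.247×1.3) = 0.3409
Δφ = 0.4258 − 0.3409 = 0.0849

0.085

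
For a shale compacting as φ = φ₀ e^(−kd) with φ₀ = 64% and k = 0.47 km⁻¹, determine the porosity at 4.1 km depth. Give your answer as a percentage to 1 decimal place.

φ = φ₀·exp(−k·d) = 0.64 × exp(−0.47 × 4.1) = 0.64 × exp(−1.927)
  = 0.64 × 0.1456 = 0.0932

9.3%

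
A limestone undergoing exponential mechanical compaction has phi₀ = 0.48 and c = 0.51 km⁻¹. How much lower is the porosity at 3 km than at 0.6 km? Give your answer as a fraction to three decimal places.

phi(0.6) = 0.48·e^(−0.51×0.6) = 0.3535
phi(3) = 0.48·e^(−0.51×3) = 0.1039
Δphi = 0.3535 − 0.1039 = 0.2495

0.250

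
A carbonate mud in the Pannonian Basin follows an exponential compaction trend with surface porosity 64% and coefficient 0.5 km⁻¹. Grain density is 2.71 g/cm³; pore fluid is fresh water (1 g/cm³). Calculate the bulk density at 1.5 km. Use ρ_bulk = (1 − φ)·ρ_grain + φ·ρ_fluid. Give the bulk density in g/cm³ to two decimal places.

Porosity at depth: phi = 0.64·exp(−0.5×1.5) = 0.64×0.4724 = 0.3023
Bulk density: ρ_b = (1−phi)ρ_g + phi·ρ_f = 0.6977×2.71 + 0.3023×1
       = 1.891 + 0.302 = 2.193 g/cm³

2.19 g/cm³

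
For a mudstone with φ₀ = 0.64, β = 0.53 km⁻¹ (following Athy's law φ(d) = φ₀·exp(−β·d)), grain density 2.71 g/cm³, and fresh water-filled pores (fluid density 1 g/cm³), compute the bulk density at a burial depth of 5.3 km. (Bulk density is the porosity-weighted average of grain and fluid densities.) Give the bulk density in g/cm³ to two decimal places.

2.64 g/cm³

Porosity at depth: φ = 0.64·exp(−0.53×5.3) = 0.64×0.0603 = 0.0386
Bulk density: ρ_b = (1−φ)ρ_g + φ·ρ_f = 0.9614×2.71 + 0.0386×1
       = 2.605 + 0.039 = 2.644 g/cm³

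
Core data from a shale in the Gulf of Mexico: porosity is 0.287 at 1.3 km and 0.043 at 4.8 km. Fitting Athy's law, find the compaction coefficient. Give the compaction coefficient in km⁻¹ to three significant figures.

Athy: phi(Z) = phi₀ e^(−cZ) ⇒ phi₁/phi₂ = e^{c(Z₂−Z₁)} ⇒ c = ln(phi₁/phi₂)/(Z₂−Z₁)
c = ln(0.287/0.043) / (4.8 − 1.3) = ln(6.674) / 3.5 = 1.8983 / 3.5 = 0.5424 km⁻¹

0.542 km⁻¹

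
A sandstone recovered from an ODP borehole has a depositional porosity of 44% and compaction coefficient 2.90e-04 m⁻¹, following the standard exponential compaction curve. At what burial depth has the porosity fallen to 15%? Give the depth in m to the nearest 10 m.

Working in km (1 km = 1000 m; β in km⁻¹ = β in m⁻¹ × 1000):
Invert Athy's law: Z = ln(phi₀/phi) / β
Z = ln(0.44/0.15) / 0.29 = ln(2.933) / 0.29 = 1.0761 / 0.29 = 3.711 km

3710 m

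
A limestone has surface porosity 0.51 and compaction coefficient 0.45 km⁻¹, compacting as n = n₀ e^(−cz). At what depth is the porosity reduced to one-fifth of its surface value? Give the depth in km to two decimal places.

n/n₀ = 1/5 ⇒ exp(−c·z) = 1/5 ⇒ z = ln(5) / c
z = 1.6094 / 0.45 = 3.577 km

3.58 km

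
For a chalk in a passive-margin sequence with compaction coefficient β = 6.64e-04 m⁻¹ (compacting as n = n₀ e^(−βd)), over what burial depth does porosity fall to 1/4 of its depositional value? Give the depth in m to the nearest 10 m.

Working in km (1 km = 1000 m; β in km⁻¹ = β in m⁻¹ × 1000):
n/n₀ = 1/4 ⇒ exp(−β·d) = 1/4 ⇒ d = ln(4) / β
d = 1.3863 / 0.664 = 2.088 km

2090 m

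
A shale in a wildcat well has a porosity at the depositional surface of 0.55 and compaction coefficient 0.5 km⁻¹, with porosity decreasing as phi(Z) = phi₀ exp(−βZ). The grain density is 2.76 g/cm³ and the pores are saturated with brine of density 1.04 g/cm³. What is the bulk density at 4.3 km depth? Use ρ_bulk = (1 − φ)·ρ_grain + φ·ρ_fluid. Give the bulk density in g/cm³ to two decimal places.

Porosity at depth: phi = 0.55·exp(−0.5×4.3) = 0.55×0.1165 = 0.0641
Bulk density: ρ_b = (1−phi)ρ_g + phi·ρ_f = 0.9359×2.76 + 0.0641×1.04
       = 2.583 + 0.067 = 2.650 g/cm³

2.65 g/cm³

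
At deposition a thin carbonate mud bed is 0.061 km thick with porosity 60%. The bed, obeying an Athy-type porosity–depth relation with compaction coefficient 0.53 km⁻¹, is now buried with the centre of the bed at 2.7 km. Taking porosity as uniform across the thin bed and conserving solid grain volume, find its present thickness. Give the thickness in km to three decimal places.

0.028 km

Porosity at 2.7 km: n = 0.6·exp(−0.53×2.7) = 0.1434
Solid-volume conservation: h(1−n) = h₀(1−n₀) ⇒ h = h₀·(1−n₀)/(1−n)
h = 0.061 × (1 − 0.6)/(1 − 0.1434) = 0.061 × 0.4670 = 0.0285 km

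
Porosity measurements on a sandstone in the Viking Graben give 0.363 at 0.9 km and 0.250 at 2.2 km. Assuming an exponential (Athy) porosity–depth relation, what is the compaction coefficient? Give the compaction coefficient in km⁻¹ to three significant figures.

Athy: φ(d) = φ₀ e^(−kd) ⇒ φ₁/φ₂ = e^{k(d₂−d₁)} ⇒ k = ln(φ₁/φ₂)/(d₂−d₁)
k = ln(0.363/0.25) / (2.2 − 0.9) = ln(1.452) / 1.3 = 0.3729 / 1.3 = 0.2869 km⁻¹

0.287 km⁻¹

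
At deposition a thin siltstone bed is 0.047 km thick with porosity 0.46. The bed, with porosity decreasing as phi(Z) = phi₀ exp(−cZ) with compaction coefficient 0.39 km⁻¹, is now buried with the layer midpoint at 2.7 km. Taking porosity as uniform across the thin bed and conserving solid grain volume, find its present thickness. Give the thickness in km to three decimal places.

0.030 km

Porosity at 2.7 km: phi = 0.46·exp(−0.39×2.7) = 0.1605
Solid-volume conservation: h(1−phi) = h₀(1−phi₀) ⇒ h = h₀·(1−phi₀)/(1−phi)
h = 0.047 × (1 − 0.46)/(1 − 0.1605) = 0.047 × 0.6432 = 0.0302 km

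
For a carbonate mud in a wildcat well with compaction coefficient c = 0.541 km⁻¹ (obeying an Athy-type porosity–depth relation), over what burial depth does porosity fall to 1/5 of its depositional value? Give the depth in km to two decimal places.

φ/φ₀ = 1/5 ⇒ exp(−c·d) = 1/5 ⇒ d = ln(5) / c
d = 1.6094 / 0.541 = 2.975 km

2.97 km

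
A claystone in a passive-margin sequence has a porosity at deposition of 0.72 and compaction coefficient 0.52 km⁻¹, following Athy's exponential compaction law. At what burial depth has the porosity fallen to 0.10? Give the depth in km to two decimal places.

3.80 km

Invert Athy's law: z = ln(n₀/n) / k
z = ln(0.72/0.1) / 0.52 = ln(7.2) / 0.52 = 1.9741 / 0.52 = 3.796 km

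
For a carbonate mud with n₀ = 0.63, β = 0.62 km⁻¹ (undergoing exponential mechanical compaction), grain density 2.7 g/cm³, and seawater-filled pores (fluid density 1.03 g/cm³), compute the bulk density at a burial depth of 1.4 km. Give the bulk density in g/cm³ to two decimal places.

Porosity at depth: n = 0.63·exp(−0.62×1.4) = 0.63×0.4198 = 0.2645
Bulk density: ρ_b = (1−n)ρ_g + n·ρ_f = 0.7355×2.7 + 0.2645×1.03
       = 1.986 + 0.272 = 2.258 g/cm³

2.26 g/cm³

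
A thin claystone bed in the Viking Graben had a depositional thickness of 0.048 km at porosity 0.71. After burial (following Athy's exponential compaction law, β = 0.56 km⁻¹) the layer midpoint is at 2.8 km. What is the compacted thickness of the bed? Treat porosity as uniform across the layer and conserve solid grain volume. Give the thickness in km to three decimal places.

Porosity at 2.8 km: n = 0.71·exp(−0.56×2.8) = 0.1480
Solid-volume conservation: h(1−n) = h₀(1−n₀) ⇒ h = h₀·(1−n₀)/(1−n)
h = 0.048 × (1 − 0.71)/(1 − 0.1480) = 0.048 × 0.3404 = 0.0163 km

0.016 km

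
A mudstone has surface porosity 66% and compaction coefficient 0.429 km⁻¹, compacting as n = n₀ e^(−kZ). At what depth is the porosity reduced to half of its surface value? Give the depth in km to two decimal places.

1.62 km

n/n₀ = 1/2 ⇒ exp(−k·Z) = 1/2 ⇒ Z = ln(2) / k
Z = 0.6931 / 0.429 = 1.616 km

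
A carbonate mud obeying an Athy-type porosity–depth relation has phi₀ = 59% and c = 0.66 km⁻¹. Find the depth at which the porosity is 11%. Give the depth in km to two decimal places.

2.54 km

Invert Athy's law: d = ln(phi₀/phi) / c
d = ln(0.59/0.11) / 0.66 = ln(5.364) / 0.66 = 1.6796 / 0.66 = 2.545 km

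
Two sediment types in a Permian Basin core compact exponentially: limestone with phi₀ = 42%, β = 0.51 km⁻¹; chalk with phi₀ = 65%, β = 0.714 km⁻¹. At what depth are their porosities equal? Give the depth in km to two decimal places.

2.14 km

Set phi₀ₐ e^(−βₐZ) = phi₀ᵦ e^(−βᵦZ) ⇒ ln(phi₀ₐ/phi₀ᵦ) = (βₐ − βᵦ)·Z
Z = ln(0.42/0.65) / (0.51 − 0.714) = -0.4367 / -0.204 = 2.141 km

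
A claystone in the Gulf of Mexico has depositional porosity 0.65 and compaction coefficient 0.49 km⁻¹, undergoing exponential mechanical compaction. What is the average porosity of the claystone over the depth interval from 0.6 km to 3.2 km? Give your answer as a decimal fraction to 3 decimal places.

⟨φ⟩ = (1/(Z₂−Z₁)) ∫ φ₀ e^(−cZ) dZ = φ₀·(e^(−c·Z₁) − e^(−c·Z₂)) / (c·(Z₂−Z₁))
e^(−0.49×0.6) = 0.7453; e^(−0.49×3.2) = 0.2085
⟨φ⟩ = 0.65 × (0.7453 − 0.2085) / (0.49 × 2.6) = 0.65 × 0.4214 = 0.2739

0.274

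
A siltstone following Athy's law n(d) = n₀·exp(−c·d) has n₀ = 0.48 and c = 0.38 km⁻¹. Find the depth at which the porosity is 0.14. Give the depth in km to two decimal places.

3.24 km

Invert Athy's law: d = ln(n₀/n) / c
d = ln(0.48/0.14) / 0.38 = ln(3.429) / 0.38 = 1.2321 / 0.38 = 3.242 km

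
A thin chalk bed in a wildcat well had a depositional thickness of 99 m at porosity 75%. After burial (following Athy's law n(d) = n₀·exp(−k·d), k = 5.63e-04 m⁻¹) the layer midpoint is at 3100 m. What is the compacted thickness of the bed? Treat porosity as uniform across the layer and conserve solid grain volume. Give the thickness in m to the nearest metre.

Working in km (1 km = 1000 m; k in km⁻¹ = k in m⁻¹ × 1000):
Porosity at 3.1 km: n = 0.75·exp(−0.563×3.1) = 0.1309
Solid-volume conservation: h(1−n) = h₀(1−n₀) ⇒ h = h₀·(1−n₀)/(1−n)
h = 0.099 × (1 − 0.75)/(1 − 0.1309) = 0.099 × 0.2877 = 0.0285 km

28 m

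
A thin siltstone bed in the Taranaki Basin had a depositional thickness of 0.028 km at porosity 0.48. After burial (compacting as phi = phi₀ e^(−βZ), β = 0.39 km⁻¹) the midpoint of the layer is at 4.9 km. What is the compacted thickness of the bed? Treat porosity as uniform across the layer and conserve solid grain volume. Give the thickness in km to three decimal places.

0.016 km

Porosity at 4.9 km: phi = 0.48·exp(−0.39×4.9) = 0.0710
Solid-volume conservation: h(1−phi) = h₀(1−phi₀) ⇒ h = h₀·(1−phi₀)/(1−phi)
h = 0.028 × (1 − 0.48)/(1 − 0.0710) = 0.028 × 0.5597 = 0.0157 km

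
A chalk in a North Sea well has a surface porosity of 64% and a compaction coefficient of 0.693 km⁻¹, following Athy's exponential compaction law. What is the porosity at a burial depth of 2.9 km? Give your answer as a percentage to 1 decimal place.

8.6%

n = n₀·exp(−β·Z) = 0.64 × exp(−0.693 × 2.9) = 0.64 × exp(−2.01)
  = 0.64 × 0.1340 = 0.0858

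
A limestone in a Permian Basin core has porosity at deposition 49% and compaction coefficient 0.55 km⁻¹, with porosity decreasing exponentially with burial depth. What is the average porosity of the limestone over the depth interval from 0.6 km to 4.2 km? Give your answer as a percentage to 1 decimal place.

15.3%

⟨phi⟩ = (1/(z₂−z₁)) ∫ phi₀ e^(−cz) dz = phi₀·(e^(−c·z₁) − e^(−c·z₂)) / (c·(z₂−z₁))
e^(−0.55×0.6) = 0.7189; e^(−0.55×4.2) = 0.0993
⟨phi⟩ = 0.49 × (0.7189 − 0.0993) / (0.55 × 3.6) = 0.49 × 0.3130 = 0.1534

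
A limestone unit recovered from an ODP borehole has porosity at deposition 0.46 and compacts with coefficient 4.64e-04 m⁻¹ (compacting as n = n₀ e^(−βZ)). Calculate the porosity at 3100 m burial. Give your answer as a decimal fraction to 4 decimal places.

Working in km (1 km = 1000 m; β in km⁻¹ = β in m⁻¹ × 1000):
n = n₀·exp(−β·Z) = 0.46 × exp(−0.464 × 3.1) = 0.46 × exp(−1.438)
  = 0.46 × 0.2373 = 0.1092

0.1092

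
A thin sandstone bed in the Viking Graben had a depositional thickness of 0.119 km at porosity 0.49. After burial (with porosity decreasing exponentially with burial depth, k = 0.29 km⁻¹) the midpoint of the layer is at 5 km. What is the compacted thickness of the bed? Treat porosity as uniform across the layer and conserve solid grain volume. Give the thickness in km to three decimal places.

0.069 km

Porosity at 5 km: φ = 0.49·exp(−0.29×5) = 0.1149
Solid-volume conservation: h(1−φ) = h₀(1−φ₀) ⇒ h = h₀·(1−φ₀)/(1−φ)
h = 0.119 × (1 − 0.49)/(1 − 0.1149) = 0.119 × 0.5762 = 0.0686 km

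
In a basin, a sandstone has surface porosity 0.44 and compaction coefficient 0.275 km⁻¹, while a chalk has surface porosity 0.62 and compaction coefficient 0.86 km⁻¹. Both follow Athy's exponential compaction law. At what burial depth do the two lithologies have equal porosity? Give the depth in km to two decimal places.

Set phi₀ₐ e^(−kₐd) = phi₀ᵦ e^(−kᵦd) ⇒ ln(phi₀ₐ/phi₀ᵦ) = (kₐ − kᵦ)·d
d = ln(0.44/0.62) / (0.275 − 0.86) = -0.3429 / -0.585 = 0.586 km

0.59 km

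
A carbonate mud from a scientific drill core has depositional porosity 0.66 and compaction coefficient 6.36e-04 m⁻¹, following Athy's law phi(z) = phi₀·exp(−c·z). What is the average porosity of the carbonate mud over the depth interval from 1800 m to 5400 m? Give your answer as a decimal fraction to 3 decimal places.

Working in km (1 km = 1000 m; c in km⁻¹ = c in m⁻¹ × 1000):
⟨phi⟩ = (1/(z₂−z₁)) ∫ phi₀ e^(−cz) dz = phi₀·(e^(−c·z₁) − e^(−c·z₂)) / (c·(z₂−z₁))
e^(−0.636×1.8) = 0.3183; e^(−0.636×5.4) = 0.0322
⟨phi⟩ = 0.66 × (0.3183 − 0.0322) / (0.636 × 3.6) = 0.66 × 0.1249 = 0.0825

0.082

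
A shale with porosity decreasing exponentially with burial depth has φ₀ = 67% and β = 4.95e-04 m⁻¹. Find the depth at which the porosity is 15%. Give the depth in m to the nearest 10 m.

3020 m

Working in km (1 km = 1000 m; β in km⁻¹ = β in m⁻¹ × 1000):
Invert Athy's law: Z = ln(φ₀/φ) / β
Z = ln(0.67/0.15) / 0.495 = ln(4.467) / 0.495 = 1.4966 / 0.495 = 3.024 km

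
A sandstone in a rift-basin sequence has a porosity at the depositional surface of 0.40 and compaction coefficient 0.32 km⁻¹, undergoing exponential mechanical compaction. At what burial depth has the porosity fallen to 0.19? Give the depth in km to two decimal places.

2.33 km

Invert Athy's law: z = ln(n₀/n) / β
z = ln(0.4/0.19) / 0.32 = ln(2.105) / 0.32 = 0.7444 / 0.32 = 2.326 km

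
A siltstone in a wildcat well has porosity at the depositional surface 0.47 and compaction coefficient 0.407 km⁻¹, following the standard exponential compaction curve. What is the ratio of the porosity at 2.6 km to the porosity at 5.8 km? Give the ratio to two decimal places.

phi(Z₁)/phi(Z₂) = e^(−c·Z₁)/e^(−c·Z₂) = e^{c(Z₂−Z₁)}
= exp(0.407 × 3.2) = exp(1.302) = 3.6781

3.68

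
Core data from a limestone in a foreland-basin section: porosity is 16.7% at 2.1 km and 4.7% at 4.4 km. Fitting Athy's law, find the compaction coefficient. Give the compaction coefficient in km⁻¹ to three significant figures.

0.551 km⁻¹

Athy: phi(z) = phi₀ e^(−βz) ⇒ phi₁/phi₂ = e^{β(z₂−z₁)} ⇒ β = ln(phi₁/phi₂)/(z₂−z₁)
β = ln(0.167/0.047) / (4.4 − 2.1) = ln(3.553) / 2.3 = 1.2678 / 2.3 = 0.5512 km⁻¹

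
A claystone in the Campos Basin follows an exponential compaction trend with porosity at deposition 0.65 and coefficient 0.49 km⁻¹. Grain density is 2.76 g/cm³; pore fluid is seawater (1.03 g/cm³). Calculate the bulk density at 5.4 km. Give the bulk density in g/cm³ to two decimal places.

Porosity at depth: φ = 0.65·exp(−0.49×5.4) = 0.65×0.0709 = 0.0461
Bulk density: ρ_b = (1−φ)ρ_g + φ·ρ_f = 0.9539×2.76 + 0.0461×1.03
       = 2.633 + 0.047 = 2.680 g/cm³

2.68 g/cm³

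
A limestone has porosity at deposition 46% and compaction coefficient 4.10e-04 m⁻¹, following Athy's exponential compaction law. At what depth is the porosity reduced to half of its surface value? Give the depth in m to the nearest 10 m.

Working in km (1 km = 1000 m; c in km⁻¹ = c in m⁻¹ × 1000):
φ/φ₀ = 1/2 ⇒ exp(−c·Z) = 1/2 ⇒ Z = ln(2) / c
Z = 0.6931 / 0.41 = 1.691 km

1690 m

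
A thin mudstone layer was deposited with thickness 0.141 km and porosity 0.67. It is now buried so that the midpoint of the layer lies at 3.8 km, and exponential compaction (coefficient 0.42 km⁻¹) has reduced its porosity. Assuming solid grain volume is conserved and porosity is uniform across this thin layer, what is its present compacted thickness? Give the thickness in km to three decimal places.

0.054 km

Porosity at 3.8 km: n = 0.67·exp(−0.42×3.8) = 0.1358
Solid-volume conservation: h(1−n) = h₀(1−n₀) ⇒ h = h₀·(1−n₀)/(1−n)
h = 0.141 × (1 − 0.67)/(1 − 0.1358) = 0.141 × 0.3819 = 0.0538 km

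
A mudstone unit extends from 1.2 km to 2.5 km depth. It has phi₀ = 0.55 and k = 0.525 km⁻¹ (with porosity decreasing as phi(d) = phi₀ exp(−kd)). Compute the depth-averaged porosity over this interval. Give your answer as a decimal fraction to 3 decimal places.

⟨phi⟩ = (1/(d₂−d₁)) ∫ phi₀ e^(−kd) dd = phi₀·(e^(−k·d₁) − e^(−k·d₂)) / (k·(d₂−d₁))
e^(−0.525×1.2) = 0.5326; e^(−0.525×2.5) = 0.2691
⟨phi⟩ = 0.55 × (0.5326 − 0.2691) / (0.525 × 1.3) = 0.55 × 0.3860 = 0.2123

0.212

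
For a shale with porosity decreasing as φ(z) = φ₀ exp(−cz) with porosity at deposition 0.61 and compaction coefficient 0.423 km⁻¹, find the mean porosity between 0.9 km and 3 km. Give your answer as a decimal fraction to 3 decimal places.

⟨φ⟩ = (1/(z₂−z₁)) ∫ φ₀ e^(−cz) dz = φ₀·(e^(−c·z₁) − e^(−c·z₂)) / (c·(z₂−z₁))
e^(−0.423×0.9) = 0.6834; e^(−0.423×3) = 0.2811
⟨φ⟩ = 0.61 × (0.6834 − 0.2811) / (0.423 × 2.1) = 0.61 × 0.4529 = 0.2762

0.276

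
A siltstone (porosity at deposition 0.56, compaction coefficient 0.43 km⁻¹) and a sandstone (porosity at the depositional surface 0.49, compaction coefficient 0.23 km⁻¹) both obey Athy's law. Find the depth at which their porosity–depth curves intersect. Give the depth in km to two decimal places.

0.67 km

Set n₀ₐ e^(−kₐz) = n₀ᵦ e^(−kᵦz) ⇒ ln(n₀ₐ/n₀ᵦ) = (kₐ − kᵦ)·z
z = ln(0.56/0.49) / (0.43 − 0.23) = 0.1335 / 0.2 = 0.668 km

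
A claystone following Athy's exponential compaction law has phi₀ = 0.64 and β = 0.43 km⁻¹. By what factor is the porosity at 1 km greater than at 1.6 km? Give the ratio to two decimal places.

phi(d₁)/phi(d₂) = e^(−β·d₁)/e^(−β·d₂) = e^{β(d₂−d₁)}
= exp(0.43 × 0.6) = exp(0.258) = 1.2943

1.29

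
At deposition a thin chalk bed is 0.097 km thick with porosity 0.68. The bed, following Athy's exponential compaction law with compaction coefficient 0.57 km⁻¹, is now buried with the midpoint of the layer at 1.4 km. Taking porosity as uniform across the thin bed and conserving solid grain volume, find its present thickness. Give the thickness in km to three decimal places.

0.045 km

Porosity at 1.4 km: φ = 0.68·exp(−0.57×1.4) = 0.3062
Solid-volume conservation: h(1−φ) = h₀(1−φ₀) ⇒ h = h₀·(1−φ₀)/(1−φ)
h = 0.097 × (1 − 0.68)/(1 − 0.3062) = 0.097 × 0.4612 = 0.0447 km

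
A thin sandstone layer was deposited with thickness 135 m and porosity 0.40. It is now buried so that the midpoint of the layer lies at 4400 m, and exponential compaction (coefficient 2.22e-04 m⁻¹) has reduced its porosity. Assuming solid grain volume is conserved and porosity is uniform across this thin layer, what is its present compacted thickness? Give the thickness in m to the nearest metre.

95 m

Working in km (1 km = 1000 m; β in km⁻¹ = β in m⁻¹ × 1000):
Porosity at 4.4 km: φ = 0.4·exp(−0.222×4.4) = 0.1506
Solid-volume conservation: h(1−φ) = h₀(1−φ₀) ⇒ h = h₀·(1−φ₀)/(1−φ)
h = 0.135 × (1 − 0.4)/(1 − 0.1506) = 0.135 × 0.7064 = 0.0954 km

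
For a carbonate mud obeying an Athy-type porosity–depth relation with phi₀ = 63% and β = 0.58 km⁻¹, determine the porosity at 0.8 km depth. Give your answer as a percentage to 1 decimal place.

39.6%

phi = phi₀·exp(−β·z) = 0.63 × exp(−0.58 × 0.8) = 0.63 × exp(−0.464)
  = 0.63 × 0.6288 = 0.3961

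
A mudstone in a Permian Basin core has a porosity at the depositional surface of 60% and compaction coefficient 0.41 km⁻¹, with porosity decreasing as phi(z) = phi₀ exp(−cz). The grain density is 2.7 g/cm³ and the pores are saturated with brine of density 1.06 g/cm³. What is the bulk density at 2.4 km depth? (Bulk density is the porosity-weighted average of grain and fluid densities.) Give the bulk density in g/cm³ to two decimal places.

2.33 g/cm³

Porosity at depth: phi = 0.6·exp(−0.41×2.4) = 0.6×0.3738 = 0.2243
Bulk density: ρ_b = (1−phi)ρ_g + phi·ρ_f = 0.7757×2.7 + 0.2243×1.06
       = 2.094 + 0.238 = 2.332 g/cm³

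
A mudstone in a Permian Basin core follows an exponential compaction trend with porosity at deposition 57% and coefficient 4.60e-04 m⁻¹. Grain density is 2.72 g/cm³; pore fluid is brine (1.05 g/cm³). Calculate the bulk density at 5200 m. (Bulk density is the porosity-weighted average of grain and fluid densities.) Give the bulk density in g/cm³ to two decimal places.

Working in km (1 km = 1000 m; k in km⁻¹ = k in m⁻¹ × 1000):
Porosity at depth: n = 0.57·exp(−0.46×5.2) = 0.57×0.0914 = 0.0521
Bulk density: ρ_b = (1−n)ρ_g + n·ρ_f = 0.9479×2.72 + 0.0521×1.05
       = 2.578 + 0.055 = 2.633 g/cm³

2.63 g/cm³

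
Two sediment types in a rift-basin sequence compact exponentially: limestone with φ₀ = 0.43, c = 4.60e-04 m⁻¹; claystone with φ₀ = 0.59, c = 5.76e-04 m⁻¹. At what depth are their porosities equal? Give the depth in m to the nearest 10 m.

Working in km (1 km = 1000 m; c in km⁻¹ = c in m⁻¹ × 1000):
Set φ₀ₐ e^(−cₐd) = φ₀ᵦ e^(−cᵦd) ⇒ ln(φ₀ₐ/φ₀ᵦ) = (cₐ − cᵦ)·d
d = ln(0.43/0.59) / (0.46 − 0.576) = -0.3163 / -0.116 = 2.727 km

2730 m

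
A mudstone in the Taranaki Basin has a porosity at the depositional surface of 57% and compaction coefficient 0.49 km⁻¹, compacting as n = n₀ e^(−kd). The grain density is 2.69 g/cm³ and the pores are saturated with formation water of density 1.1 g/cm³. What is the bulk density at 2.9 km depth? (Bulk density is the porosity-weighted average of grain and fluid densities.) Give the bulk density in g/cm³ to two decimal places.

2.47 g/cm³

Porosity at depth: n = 0.57·exp(−0.49×2.9) = 0.57×0.2415 = 0.1376
Bulk density: ρ_b = (1−n)ρ_g + n·ρ_f = 0.8624×2.69 + 0.1376×1.1
       = 2.320 + 0.151 = 2.471 g/cm³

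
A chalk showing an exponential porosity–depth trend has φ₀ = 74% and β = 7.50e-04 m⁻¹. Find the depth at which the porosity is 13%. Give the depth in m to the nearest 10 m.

2320 m

Working in km (1 km = 1000 m; β in km⁻¹ = β in m⁻¹ × 1000):
Invert Athy's law: z = ln(φ₀/φ) / β
z = ln(0.74/0.13) / 0.75 = ln(5.692) / 0.75 = 1.7391 / 0.75 = 2.319 km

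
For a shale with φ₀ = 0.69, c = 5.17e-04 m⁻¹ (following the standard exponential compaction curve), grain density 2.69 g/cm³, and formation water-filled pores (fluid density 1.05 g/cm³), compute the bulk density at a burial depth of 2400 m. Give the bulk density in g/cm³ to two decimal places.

2.36 g/cm³

Working in km (1 km = 1000 m; c in km⁻¹ = c in m⁻¹ × 1000):
Porosity at depth: φ = 0.69·exp(−0.517×2.4) = 0.69×0.2892 = 0.1995
Bulk density: ρ_b = (1−φ)ρ_g + φ·ρ_f = 0.8005×2.69 + 0.1995×1.05
       = 2.153 + 0.209 = 2.363 g/cm³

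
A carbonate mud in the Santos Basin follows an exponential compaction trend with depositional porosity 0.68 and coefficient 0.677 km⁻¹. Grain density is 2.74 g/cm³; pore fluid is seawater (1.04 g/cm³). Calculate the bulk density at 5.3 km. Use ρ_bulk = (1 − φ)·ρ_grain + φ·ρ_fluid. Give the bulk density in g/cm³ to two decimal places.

Porosity at depth: n = 0.68·exp(−0.677×5.3) = 0.68×0.0277 = 0.0188
Bulk density: ρ_b = (1−n)ρ_g + n·ρ_f = 0.9812×2.74 + 0.0188×1.04
       = 2.688 + 0.020 = 2.708 g/cm³

2.71 g/cm³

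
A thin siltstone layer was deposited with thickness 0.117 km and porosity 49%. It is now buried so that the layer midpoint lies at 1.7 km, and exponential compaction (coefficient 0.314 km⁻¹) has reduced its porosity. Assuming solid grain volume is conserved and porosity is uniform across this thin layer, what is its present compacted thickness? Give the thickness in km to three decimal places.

0.084 km

Porosity at 1.7 km: phi = 0.49·exp(−0.314×1.7) = 0.2873
Solid-volume conservation: h(1−phi) = h₀(1−phi₀) ⇒ h = h₀·(1−phi₀)/(1−phi)
h = 0.117 × (1 − 0.49)/(1 − 0.2873) = 0.117 × 0.7156 = 0.0837 km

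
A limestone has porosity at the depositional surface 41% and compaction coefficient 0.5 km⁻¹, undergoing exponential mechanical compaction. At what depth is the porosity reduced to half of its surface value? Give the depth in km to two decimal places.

phi/phi₀ = 1/2 ⇒ exp(−c·Z) = 1/2 ⇒ Z = ln(2) / c
Z = 0.6931 / 0.5 = 1.386 km

1.39 km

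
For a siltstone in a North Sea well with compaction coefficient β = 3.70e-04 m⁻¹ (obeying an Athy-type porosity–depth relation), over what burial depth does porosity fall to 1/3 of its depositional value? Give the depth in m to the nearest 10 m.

2970 m

Working in km (1 km = 1000 m; β in km⁻¹ = β in m⁻¹ × 1000):
phi/phi₀ = 1/3 ⇒ exp(−β·Z) = 1/3 ⇒ Z = ln(3) / β
Z = 1.0986 / 0.37 = 2.969 km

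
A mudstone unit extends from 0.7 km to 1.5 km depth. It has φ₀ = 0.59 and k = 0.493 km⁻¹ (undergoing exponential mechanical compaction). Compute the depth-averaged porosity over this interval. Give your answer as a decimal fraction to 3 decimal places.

0.345

⟨φ⟩ = (1/(z₂−z₁)) ∫ φ₀ e^(−kz) dz = φ₀·(e^(−k·z₁) − e^(−k·z₂)) / (k·(z₂−z₁))
e^(−0.493×0.7) = 0.7081; e^(−0.493×1.5) = 0.4774
⟨φ⟩ = 0.59 × (0.7081 − 0.4774) / (0.493 × 0.8) = 0.59 × 0.5852 = 0.3453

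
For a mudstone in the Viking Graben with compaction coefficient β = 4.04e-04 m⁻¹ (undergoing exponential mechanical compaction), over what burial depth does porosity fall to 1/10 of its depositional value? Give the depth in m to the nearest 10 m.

5700 m

Working in km (1 km = 1000 m; β in km⁻¹ = β in m⁻¹ × 1000):
phi/phi₀ = 1/10 ⇒ exp(−β·d) = 1/10 ⇒ d = ln(10) / β
d = 2.3026 / 0.404 = 5.699 km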